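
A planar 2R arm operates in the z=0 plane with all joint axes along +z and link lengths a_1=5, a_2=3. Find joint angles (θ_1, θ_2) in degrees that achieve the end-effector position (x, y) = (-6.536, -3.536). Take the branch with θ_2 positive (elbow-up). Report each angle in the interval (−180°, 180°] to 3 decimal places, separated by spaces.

cos θ_2 = (55.2226−5²−3²)/(2·5·3) = 0.7074; θ_2 = 44.9746° (elbow-up)
β = atan2(-3.5360,-6.5360) = -151.5864°; ψ = atan2(2.1204,7.1223) = 16.5789°
θ_1 = β − ψ = -168.1653°

-168.165 44.975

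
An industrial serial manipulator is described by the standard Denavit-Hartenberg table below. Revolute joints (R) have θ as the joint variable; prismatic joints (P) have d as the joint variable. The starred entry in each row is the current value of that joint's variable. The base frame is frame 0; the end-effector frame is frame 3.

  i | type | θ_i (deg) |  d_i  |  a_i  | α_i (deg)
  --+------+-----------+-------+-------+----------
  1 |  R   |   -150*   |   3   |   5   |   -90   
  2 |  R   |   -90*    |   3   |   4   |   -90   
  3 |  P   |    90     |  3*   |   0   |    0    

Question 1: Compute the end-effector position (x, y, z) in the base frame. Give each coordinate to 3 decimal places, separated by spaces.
-5.428 -6.598 7.000

after link 1: o_1 = (-4.3301, -2.5000, 3.0000)
after link 2: o_2 = (-2.8301, -5.0981, 7.0000)
after link 3: o_3 = (-5.4282, -6.5981, 7.0000)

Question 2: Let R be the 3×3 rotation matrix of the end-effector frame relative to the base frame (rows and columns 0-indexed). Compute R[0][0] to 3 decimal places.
-0.500

End-effector x-axis (col 0 of R) = (-0.5000,0.8660,0.0000)
R[0][0] = -0.5000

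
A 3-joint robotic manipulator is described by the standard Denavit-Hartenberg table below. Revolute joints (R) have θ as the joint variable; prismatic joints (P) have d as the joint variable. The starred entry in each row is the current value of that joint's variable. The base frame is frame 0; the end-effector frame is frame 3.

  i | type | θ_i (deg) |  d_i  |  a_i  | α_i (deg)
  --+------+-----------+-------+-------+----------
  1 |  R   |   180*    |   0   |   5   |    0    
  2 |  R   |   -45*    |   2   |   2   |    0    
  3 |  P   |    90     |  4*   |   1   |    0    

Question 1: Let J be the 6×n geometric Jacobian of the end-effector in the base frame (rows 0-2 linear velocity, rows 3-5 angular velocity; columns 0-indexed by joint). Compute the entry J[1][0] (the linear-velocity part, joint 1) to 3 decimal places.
-7.121

axis z_0 = ẑ; lever o_n−o_0 = (-7.1213,0.7071,6.0000)
cross product → J_v[:, 0] = (-0.7071,-7.1213,0.0000)
J_ω[:, 0] = z_0
entry J[1][0] = -7.1213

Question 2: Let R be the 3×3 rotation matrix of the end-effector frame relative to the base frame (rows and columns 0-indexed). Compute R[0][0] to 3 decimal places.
End-effector x-axis (col 0 of R) = (-0.7071,-0.7071,0.0000)
R[0][0] = -0.7071

-0.707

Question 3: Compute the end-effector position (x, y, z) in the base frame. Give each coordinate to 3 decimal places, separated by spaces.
after link 1: o_1 = (-5.0000, 0.0000, 0.0000)
after link 2: o_2 = (-6.4142, 1.4142, 2.0000)
after link 3: o_3 = (-7.1213, 0.7071, 6.0000)

-7.121 0.707 6.000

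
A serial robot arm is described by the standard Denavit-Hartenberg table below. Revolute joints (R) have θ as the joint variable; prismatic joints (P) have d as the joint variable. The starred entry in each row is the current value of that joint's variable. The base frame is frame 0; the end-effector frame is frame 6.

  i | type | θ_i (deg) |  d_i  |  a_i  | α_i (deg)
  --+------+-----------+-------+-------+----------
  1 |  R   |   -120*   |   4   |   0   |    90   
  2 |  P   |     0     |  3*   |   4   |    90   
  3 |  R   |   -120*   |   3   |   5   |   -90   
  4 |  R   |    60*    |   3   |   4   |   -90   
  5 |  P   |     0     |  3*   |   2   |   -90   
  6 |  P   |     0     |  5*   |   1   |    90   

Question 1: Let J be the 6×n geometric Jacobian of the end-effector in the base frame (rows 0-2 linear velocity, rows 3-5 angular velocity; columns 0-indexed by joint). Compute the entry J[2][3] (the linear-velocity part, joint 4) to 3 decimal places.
axis z_3 = (-0.0000,-1.0000,-0.0000); lever o_n−o_3 = (0.9019,2.0000,7.5622)
cross product → J_v[:, 3] = (-7.5622,-0.0000,0.9019)
J_ω[:, 3] = z_3
entry J[2][3] = 0.9019

0.902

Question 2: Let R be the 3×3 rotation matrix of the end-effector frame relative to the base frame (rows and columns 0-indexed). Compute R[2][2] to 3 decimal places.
0.500

End-effector z-axis (col 2 of R) = (-0.8660,-0.0000,0.5000)
R[2][2] = 0.5000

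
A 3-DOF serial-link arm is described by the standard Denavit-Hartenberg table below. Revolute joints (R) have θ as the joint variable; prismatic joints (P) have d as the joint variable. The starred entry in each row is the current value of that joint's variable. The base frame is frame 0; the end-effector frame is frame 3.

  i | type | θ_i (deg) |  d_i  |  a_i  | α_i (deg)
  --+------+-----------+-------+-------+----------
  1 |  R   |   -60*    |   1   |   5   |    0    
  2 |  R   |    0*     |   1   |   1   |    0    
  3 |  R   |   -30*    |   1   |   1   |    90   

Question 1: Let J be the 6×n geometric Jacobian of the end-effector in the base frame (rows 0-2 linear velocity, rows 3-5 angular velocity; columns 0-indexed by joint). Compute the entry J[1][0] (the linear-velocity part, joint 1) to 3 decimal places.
axis z_0 = ẑ; lever o_n−o_0 = (3.0000,-6.1962,3.0000)
cross product → J_v[:, 0] = (6.1962,3.0000,-0.0000)
J_ω[:, 0] = z_0
entry J[1][0] = 3.0000

3.000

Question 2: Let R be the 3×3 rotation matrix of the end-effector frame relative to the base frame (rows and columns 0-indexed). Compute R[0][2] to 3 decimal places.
-1.000

End-effector z-axis (col 2 of R) = (-1.0000,-0.0000,0.0000)
R[0][2] = -1.0000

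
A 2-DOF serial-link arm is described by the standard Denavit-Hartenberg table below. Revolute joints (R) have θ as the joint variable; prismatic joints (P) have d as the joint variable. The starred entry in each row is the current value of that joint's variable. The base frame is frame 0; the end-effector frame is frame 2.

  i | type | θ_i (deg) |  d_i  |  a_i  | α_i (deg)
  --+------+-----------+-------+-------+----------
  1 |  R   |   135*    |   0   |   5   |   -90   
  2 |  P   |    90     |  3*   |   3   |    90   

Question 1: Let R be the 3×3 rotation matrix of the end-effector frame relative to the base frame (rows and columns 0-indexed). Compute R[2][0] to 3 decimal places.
-1.000

End-effector x-axis (col 0 of R) = (-0.0000,0.0000,-1.0000)
R[2][0] = -1.0000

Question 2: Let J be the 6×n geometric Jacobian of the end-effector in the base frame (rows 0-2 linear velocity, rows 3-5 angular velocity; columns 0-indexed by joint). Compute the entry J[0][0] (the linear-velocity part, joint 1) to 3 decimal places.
-1.414

axis z_0 = ẑ; lever o_n−o_0 = (-5.6569,1.4142,-3.0000)
cross product → J_v[:, 0] = (-1.4142,-5.6569,0.0000)
J_ω[:, 0] = z_0
entry J[0][0] = -1.4142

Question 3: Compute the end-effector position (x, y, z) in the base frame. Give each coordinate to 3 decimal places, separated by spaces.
after link 1: o_1 = (-3.5355, 3.5355, 0.0000)
after link 2: o_2 = (-5.6569, 1.4142, -3.0000)

-5.657 1.414 -3.000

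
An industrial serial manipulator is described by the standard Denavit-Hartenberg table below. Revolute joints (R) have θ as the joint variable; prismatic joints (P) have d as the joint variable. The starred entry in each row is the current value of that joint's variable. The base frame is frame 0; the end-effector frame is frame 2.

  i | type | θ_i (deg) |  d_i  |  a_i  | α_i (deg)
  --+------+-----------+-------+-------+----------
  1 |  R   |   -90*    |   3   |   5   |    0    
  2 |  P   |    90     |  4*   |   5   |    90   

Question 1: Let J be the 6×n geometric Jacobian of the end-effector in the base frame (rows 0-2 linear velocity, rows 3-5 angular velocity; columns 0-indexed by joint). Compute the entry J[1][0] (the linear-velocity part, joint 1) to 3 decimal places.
axis z_0 = ẑ; lever o_n−o_0 = (5.0000,-5.0000,7.0000)
cross product → J_v[:, 0] = (5.0000,5.0000,-0.0000)
J_ω[:, 0] = z_0
entry J[1][0] = 5.0000

5.000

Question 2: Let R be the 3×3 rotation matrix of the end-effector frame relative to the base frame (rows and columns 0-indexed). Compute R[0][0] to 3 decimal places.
End-effector x-axis (col 0 of R) = (1.0000,0.0000,0.0000)
R[0][0] = 1.0000

1.000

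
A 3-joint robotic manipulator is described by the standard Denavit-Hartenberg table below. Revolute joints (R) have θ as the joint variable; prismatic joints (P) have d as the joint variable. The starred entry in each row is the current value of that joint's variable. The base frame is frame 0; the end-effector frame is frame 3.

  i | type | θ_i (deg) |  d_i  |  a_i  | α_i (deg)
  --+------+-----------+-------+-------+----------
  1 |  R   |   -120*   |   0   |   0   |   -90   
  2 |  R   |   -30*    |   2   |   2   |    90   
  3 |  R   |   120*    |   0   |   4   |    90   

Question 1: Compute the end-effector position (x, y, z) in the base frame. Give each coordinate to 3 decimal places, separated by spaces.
after link 1: o_1 = (0.0000, 0.0000, 0.0000)
after link 2: o_2 = (0.8660, -2.5000, 1.0000)
after link 3: o_3 = (4.7321, -2.7321, 0.0000)

4.732 -2.732 0.000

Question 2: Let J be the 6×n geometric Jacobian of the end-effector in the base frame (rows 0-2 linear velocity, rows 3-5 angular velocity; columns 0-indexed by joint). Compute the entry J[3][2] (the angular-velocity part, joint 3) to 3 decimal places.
axis z_2 = (0.2500,0.4330,0.8660); lever o_n−o_2 = (3.8660,-0.2321,-1.0000)
cross product → J_v[:, 2] = (-0.2321,3.5981,-1.7321)
J_ω[:, 2] = z_2
entry J[3][2] = 0.2500

0.250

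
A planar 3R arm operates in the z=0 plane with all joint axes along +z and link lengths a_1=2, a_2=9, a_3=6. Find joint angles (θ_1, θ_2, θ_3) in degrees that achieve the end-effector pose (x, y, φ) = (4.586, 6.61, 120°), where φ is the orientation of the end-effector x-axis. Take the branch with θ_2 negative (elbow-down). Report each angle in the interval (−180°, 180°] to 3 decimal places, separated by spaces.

wrist centre = target − a_3·(cos φ, sin φ) = (7.5860, 1.4138)
cos θ_2 = (59.5464−2²−9²)/(2·2·9) = -0.7070; θ_2 = -134.9950° (elbow-down)
β = atan2(1.4138,7.5860) = 10.5574°; ψ = atan2(-6.3645,-4.3634) = -124.4339°
θ_1 = β − ψ = 134.9913°
θ_3 = φ − θ_1 − θ_2 = 120.0037° (wrapped to (-180°,180°])

134.991 -134.995 120.004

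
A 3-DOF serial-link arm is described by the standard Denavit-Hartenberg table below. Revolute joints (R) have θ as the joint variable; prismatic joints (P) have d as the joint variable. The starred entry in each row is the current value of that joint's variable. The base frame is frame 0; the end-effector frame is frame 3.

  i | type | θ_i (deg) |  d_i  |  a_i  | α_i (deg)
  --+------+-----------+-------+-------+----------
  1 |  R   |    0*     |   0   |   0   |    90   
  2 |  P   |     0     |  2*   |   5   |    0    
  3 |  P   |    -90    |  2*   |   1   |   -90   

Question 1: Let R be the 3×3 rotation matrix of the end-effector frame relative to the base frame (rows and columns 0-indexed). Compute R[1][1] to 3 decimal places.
End-effector y-axis (col 1 of R) = (0.0000,1.0000,-0.0000)
R[1][1] = 1.0000

1.000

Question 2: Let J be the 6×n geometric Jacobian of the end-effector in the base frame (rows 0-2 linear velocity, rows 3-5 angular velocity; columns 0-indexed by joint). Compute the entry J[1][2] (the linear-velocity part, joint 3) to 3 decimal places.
-1.000

prismatic axis z_2 = (0.0000,-1.0000,0.0000)
J_v[:, 2] = z_2; J_ω[:, 2] = (0,0,0)
entry J[1][2] = -1.0000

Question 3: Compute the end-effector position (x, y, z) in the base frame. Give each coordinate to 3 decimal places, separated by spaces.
5.000 -4.000 -1.000

after link 1: o_1 = (0.0000, 0.0000, 0.0000)
after link 2: o_2 = (5.0000, -2.0000, 0.0000)
after link 3: o_3 = (5.0000, -4.0000, -1.0000)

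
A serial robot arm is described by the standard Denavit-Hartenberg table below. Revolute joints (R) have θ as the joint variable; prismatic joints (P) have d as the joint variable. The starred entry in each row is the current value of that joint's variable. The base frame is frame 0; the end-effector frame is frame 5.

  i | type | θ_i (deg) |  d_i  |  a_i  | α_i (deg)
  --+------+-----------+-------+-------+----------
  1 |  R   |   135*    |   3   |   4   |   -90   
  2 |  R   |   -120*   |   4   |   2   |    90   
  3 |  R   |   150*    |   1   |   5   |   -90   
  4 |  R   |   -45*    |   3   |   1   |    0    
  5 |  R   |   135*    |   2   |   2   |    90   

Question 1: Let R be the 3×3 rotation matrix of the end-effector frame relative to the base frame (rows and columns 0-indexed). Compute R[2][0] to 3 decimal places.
0.500

End-effector x-axis (col 0 of R) = (-0.6124,0.6124,0.5000)
R[2][0] = 0.5000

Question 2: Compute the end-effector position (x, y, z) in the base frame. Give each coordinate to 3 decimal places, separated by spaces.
-6.716 3.148 -1.567

after link 1: o_1 = (-2.8284, 2.8284, 3.0000)
after link 2: o_2 = (-4.9497, -0.7071, 4.7321)
after link 3: o_3 = (-7.6361, -1.5563, 0.4821)
after link 4: o_4 = (-6.3628, 0.3446, -1.7009)
after link 5: o_5 = (-6.7163, 3.1477, -1.5669)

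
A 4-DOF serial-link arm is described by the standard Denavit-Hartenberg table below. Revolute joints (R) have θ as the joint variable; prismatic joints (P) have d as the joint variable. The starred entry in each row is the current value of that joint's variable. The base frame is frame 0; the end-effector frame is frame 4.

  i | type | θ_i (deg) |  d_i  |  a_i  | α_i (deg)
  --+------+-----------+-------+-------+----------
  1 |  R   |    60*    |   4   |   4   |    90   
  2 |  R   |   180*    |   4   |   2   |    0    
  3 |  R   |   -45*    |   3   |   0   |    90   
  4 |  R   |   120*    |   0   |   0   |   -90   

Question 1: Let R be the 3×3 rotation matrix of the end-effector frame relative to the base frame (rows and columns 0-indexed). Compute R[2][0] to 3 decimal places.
End-effector x-axis (col 0 of R) = (0.9268,-0.1268,-0.3536)
R[2][0] = -0.3536

-0.354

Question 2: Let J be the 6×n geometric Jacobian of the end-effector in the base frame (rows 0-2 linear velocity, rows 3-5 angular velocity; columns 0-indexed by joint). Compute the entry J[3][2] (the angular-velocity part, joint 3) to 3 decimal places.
0.866

axis z_2 = (0.8660,-0.5000,0.0000); lever o_n−o_2 = (2.5981,-1.5000,0.0000)
cross product → J_v[:, 2] = (0.0000,0.0000,0.0000)
J_ω[:, 2] = z_2
entry J[3][2] = 0.8660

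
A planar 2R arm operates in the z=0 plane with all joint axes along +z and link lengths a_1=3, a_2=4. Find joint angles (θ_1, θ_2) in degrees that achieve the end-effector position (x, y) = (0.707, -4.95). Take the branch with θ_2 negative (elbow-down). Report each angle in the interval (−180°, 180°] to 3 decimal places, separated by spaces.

-28.745 -89.994

cos θ_2 = (25.0023−3²−4²)/(2·3·4) = 0.0001; θ_2 = -89.9944° (elbow-down)
β = atan2(-4.9500,0.7070) = -81.8715°; ψ = atan2(-4.0000,3.0004) = -53.1265°
θ_1 = β − ψ = -28.7450°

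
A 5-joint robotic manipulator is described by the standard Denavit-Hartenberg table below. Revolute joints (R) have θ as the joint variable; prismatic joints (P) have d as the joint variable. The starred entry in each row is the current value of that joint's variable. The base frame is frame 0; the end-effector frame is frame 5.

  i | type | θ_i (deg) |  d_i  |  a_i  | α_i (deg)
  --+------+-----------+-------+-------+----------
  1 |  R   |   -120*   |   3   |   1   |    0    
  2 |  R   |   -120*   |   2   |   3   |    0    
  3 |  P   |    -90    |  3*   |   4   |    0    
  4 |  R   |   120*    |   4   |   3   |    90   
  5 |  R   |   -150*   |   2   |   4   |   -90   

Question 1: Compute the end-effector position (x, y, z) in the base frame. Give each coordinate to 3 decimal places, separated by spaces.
after link 1: o_1 = (-0.5000, -0.8660, 3.0000)
after link 2: o_2 = (-2.0000, 1.7321, 5.0000)
after link 3: o_3 = (1.4641, 3.7321, 8.0000)
after link 4: o_4 = (-1.1340, 5.2321, 12.0000)
after link 5: o_5 = (2.8660, 5.2321, 10.0000)

2.866 5.232 10.000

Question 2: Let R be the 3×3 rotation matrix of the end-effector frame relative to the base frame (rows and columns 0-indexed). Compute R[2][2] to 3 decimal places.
End-effector z-axis (col 2 of R) = (-0.4330,0.2500,-0.8660)
R[2][2] = -0.8660

-0.866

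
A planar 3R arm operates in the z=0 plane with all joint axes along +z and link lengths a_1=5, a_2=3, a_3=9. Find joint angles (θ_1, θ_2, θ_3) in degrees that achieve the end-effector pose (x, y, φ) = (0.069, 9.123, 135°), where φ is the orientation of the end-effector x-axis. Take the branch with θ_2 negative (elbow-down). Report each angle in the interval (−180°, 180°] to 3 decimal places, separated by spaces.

45.004 -60.010 150.006

wrist centre = target − a_3·(cos φ, sin φ) = (6.4330, 2.7590)
cos θ_2 = (48.9953−5²−3²)/(2·5·3) = 0.4998; θ_2 = -60.0104° (elbow-down)
β = atan2(2.7590,6.4330) = 23.2141°; ψ = atan2(-2.5983,6.4995) = -21.7903°
θ_1 = β − ψ = 45.0043°
θ_3 = φ − θ_1 − θ_2 = 150.0061° (wrapped to (-180°,180°])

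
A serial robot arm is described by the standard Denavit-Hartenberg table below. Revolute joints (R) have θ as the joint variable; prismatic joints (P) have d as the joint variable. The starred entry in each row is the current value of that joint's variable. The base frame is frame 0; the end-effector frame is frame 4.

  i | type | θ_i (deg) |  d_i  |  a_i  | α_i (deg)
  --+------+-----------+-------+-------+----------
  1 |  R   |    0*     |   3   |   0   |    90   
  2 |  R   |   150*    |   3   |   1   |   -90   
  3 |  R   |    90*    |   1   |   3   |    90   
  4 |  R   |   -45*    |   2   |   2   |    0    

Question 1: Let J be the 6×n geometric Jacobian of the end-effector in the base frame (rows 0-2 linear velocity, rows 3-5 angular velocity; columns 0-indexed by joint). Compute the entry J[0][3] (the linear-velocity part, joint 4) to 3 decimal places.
-0.707

axis z_3 = (-0.8660,-0.0000,0.5000); lever o_n−o_3 = (-1.0249,1.4142,2.2247)
cross product → J_v[:, 3] = (-0.7071,1.4142,-1.2247)
J_ω[:, 3] = z_3
entry J[0][3] = -0.7071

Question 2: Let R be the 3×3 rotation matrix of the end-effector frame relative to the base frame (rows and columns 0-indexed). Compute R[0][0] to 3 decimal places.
End-effector x-axis (col 0 of R) = (0.3536,0.7071,0.6124)
R[0][0] = 0.3536

0.354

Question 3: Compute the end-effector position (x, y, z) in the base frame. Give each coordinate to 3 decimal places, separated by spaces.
after link 1: o_1 = (0.0000, 0.0000, 3.0000)
after link 2: o_2 = (-0.8660, -3.0000, 3.5000)
after link 3: o_3 = (-1.3660, -0.0000, 2.6340)
after link 4: o_4 = (-2.3910, 1.4142, 4.8587)

-2.391 1.414 4.859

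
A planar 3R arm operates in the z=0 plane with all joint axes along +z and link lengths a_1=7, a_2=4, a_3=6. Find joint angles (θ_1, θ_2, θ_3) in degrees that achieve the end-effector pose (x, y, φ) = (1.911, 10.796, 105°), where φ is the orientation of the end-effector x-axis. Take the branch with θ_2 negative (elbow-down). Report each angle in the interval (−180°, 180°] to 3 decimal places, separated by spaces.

wrist centre = target − a_3·(cos φ, sin φ) = (3.4639, 5.0004)
cos θ_2 = (37.0032−7²−4²)/(2·7·4) = -0.4999; θ_2 = -119.9963° (elbow-down)
β = atan2(5.0004,3.4639) = 55.2888°; ψ = atan2(-3.4642,5.0002) = -34.7148°
θ_1 = β − ψ = 90.0036°
θ_3 = φ − θ_1 − θ_2 = 134.9926° (wrapped to (-180°,180°])

90.004 -119.996 134.993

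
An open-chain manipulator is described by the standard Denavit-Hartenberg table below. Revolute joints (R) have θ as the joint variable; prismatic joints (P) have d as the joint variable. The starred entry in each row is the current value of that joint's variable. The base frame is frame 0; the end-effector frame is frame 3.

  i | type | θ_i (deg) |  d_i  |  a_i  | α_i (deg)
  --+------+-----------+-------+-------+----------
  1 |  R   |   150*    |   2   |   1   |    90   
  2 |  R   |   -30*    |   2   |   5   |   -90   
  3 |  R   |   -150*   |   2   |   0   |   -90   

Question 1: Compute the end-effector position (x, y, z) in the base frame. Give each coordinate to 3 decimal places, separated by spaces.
after link 1: o_1 = (-0.8660, 0.5000, 2.0000)
after link 2: o_2 = (-3.6160, 4.3971, -0.5000)
after link 3: o_3 = (-4.4821, 4.8971, 1.2321)

-4.482 4.897 1.232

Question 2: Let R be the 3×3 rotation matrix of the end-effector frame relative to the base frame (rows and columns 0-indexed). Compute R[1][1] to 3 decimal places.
-0.250

End-effector y-axis (col 1 of R) = (0.4330,-0.2500,-0.8660)
R[1][1] = -0.2500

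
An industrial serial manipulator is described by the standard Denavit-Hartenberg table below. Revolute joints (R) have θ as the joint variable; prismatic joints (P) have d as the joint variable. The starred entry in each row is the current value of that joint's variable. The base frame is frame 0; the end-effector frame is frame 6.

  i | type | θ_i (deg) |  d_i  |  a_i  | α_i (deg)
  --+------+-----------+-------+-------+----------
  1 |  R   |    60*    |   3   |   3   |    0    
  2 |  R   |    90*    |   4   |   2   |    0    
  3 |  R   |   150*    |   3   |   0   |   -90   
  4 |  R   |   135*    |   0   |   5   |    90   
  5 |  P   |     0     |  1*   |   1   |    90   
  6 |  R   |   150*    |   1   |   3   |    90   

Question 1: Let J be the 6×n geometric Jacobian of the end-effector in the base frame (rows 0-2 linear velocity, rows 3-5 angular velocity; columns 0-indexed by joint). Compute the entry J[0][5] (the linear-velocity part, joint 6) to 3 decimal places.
axis z_5 = (-0.8660,-0.5000,-0.0000); lever o_n−o_5 = (0.5829,-3.0095,0.7765)
cross product → J_v[:, 5] = (-0.3882,0.6724,2.8978)
J_ω[:, 5] = z_5
entry J[0][5] = -0.3882

-0.388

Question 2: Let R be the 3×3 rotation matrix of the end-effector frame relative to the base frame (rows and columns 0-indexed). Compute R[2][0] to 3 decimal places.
End-effector x-axis (col 0 of R) = (0.4830,-0.8365,0.2588)
R[2][0] = 0.2588

0.259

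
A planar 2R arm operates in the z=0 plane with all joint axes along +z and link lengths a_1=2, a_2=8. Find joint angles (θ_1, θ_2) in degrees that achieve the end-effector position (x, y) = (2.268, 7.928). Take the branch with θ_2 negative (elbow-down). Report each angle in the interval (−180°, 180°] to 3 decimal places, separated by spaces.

cos θ_2 = (67.9970−2²−8²)/(2·2·8) = -0.0001; θ_2 = -90.0054° (elbow-down)
β = atan2(7.9280,2.2680) = 74.0355°; ψ = atan2(-8.0000,1.9993) = -75.9688°
θ_1 = β − ψ = 150.0043°

150.004 -90.005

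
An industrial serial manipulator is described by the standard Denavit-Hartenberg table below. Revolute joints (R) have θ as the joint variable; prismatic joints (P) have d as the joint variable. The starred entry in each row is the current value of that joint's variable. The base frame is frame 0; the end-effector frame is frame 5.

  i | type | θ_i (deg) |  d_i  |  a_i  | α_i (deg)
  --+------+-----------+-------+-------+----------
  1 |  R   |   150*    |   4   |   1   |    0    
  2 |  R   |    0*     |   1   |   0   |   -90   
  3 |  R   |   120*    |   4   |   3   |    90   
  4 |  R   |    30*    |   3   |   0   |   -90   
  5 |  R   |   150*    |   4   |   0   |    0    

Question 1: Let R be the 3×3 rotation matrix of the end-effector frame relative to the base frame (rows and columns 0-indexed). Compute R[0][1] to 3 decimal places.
-0.712

End-effector y-axis (col 1 of R) = (-0.7120,0.6998,-0.0580)
R[0][1] = -0.7120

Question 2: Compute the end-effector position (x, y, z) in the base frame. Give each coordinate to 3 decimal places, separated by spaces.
after link 1: o_1 = (-0.8660, 0.5000, 4.0000)
after link 2: o_2 = (-0.8660, 0.5000, 5.0000)
after link 3: o_3 = (-1.5670, -3.7141, 2.4019)
after link 4: o_4 = (-3.8170, -2.4151, 0.9019)
after link 5: o_5 = (-6.4151, -4.9151, 2.6340)

-6.415 -4.915 2.634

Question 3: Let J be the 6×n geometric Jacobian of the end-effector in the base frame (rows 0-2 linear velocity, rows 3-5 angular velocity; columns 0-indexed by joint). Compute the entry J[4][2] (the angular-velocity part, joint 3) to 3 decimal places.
-0.866

axis z_2 = (-0.5000,-0.8660,0.0000); lever o_n−o_2 = (-5.5490,-5.4151,-2.3660)
cross product → J_v[:, 2] = (2.0490,-1.1830,-2.0981)
J_ω[:, 2] = z_2
entry J[4][2] = -0.8660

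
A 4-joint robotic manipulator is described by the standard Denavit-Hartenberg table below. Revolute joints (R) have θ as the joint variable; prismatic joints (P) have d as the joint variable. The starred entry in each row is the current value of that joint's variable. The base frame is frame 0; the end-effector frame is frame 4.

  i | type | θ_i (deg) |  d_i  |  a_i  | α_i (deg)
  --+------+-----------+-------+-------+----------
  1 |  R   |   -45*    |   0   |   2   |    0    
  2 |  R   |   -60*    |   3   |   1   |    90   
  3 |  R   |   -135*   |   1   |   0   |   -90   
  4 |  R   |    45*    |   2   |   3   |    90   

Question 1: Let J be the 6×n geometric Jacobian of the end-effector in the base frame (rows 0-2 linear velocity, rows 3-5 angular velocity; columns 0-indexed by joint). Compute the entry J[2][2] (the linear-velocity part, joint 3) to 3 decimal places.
axis z_2 = (-0.9659,0.2588,0.0000); lever o_n−o_2 = (1.1053,-0.2074,-2.9142)
cross product → J_v[:, 2] = (-0.7543,-2.8149,-0.0858)
J_ω[:, 2] = z_2
entry J[2][2] = -0.0858

-0.086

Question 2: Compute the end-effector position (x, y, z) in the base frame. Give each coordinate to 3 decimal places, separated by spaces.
after link 1: o_1 = (1.4142, -1.4142, 0.0000)
after link 2: o_2 = (1.1554, -2.3801, 3.0000)
after link 3: o_3 = (0.1895, -2.1213, 3.0000)
after link 4: o_4 = (2.2607, -2.5875, 0.0858)

2.261 -2.587 0.086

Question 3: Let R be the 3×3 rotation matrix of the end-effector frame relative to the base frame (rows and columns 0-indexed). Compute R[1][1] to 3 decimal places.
End-effector y-axis (col 1 of R) = (-0.1830,-0.6830,-0.7071)
R[1][1] = -0.6830

-0.683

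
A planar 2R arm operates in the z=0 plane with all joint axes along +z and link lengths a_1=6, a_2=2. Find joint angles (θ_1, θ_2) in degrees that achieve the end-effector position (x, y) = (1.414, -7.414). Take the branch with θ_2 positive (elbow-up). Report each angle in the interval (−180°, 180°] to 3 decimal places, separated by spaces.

cos θ_2 = (56.9668−6²−2²)/(2·6·2) = 0.7069; θ_2 = 45.0127° (elbow-up)
β = atan2(-7.4140,1.4140) = -79.2022°; ψ = atan2(1.4145,7.4139) = 10.8019°
θ_1 = β − ψ = -90.0041°

-90.004 45.013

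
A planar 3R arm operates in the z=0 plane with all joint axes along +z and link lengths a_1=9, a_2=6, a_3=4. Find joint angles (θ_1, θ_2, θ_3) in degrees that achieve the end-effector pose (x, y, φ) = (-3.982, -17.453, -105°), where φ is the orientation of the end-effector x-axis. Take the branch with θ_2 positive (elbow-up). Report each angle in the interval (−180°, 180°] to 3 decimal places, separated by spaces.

-120.003 45.012 -30.008

wrist centre = target − a_3·(cos φ, sin φ) = (-2.9467, -13.5893)
cos θ_2 = (193.3522−9²−6²)/(2·9·6) = 0.7070; θ_2 = 45.0115° (elbow-up)
β = atan2(-13.5893,-2.9467) = -102.2347°; ψ = atan2(4.2435,13.2418) = 17.7687°
θ_1 = β − ψ = -120.0034°
θ_3 = φ − θ_1 − θ_2 = -30.0081° (wrapped to (-180°,180°])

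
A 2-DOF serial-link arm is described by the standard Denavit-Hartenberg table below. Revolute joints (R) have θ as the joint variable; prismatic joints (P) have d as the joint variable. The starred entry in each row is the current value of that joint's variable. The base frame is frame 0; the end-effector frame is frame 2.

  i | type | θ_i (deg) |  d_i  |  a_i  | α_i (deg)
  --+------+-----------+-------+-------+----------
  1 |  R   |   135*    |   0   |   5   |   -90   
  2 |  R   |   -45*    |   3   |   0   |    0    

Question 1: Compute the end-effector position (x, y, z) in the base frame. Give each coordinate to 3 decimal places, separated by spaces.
-5.657 1.414 0.000

after link 1: o_1 = (-3.5355, 3.5355, 0.0000)
after link 2: o_2 = (-5.6569, 1.4142, 0.0000)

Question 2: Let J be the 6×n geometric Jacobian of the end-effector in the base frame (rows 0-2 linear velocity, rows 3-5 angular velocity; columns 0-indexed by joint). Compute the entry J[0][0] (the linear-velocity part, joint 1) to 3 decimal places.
axis z_0 = ẑ; lever o_n−o_0 = (-5.6569,1.4142,0.0000)
cross product → J_v[:, 0] = (-1.4142,-5.6569,0.0000)
J_ω[:, 0] = z_0
entry J[0][0] = -1.4142

-1.414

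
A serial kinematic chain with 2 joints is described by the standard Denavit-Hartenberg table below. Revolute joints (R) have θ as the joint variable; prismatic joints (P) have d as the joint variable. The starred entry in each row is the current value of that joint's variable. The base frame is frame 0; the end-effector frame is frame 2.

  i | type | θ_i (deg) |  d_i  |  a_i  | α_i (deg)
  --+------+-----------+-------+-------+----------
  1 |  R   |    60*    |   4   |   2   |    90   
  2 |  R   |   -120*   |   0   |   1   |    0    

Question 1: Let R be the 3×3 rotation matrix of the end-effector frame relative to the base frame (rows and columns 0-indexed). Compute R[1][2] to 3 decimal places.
-0.500

End-effector z-axis (col 2 of R) = (0.8660,-0.5000,0.0000)
R[1][2] = -0.5000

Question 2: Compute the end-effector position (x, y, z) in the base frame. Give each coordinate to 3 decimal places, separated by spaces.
0.750 1.299 3.134

after link 1: o_1 = (1.0000, 1.7321, 4.0000)
after link 2: o_2 = (0.7500, 1.2990, 3.1340)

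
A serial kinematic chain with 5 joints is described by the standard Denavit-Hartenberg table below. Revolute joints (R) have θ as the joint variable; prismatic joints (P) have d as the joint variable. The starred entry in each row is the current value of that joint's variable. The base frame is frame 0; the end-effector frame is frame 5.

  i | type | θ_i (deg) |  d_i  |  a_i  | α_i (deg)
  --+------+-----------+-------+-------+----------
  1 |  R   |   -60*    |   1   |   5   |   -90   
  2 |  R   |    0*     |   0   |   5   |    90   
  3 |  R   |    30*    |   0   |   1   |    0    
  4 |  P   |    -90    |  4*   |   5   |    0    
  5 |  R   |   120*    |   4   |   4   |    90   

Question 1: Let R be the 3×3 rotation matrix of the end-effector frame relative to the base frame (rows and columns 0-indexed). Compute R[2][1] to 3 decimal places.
End-effector y-axis (col 1 of R) = (0.0000,0.0000,1.0000)
R[2][1] = 1.0000

1.000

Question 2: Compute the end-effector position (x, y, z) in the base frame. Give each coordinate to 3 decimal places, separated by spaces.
7.366 -13.490 9.000

after link 1: o_1 = (2.5000, -4.3301, 1.0000)
after link 2: o_2 = (5.0000, -8.6603, 1.0000)
after link 3: o_3 = (5.8660, -9.1603, 1.0000)
after link 4: o_4 = (3.3660, -13.4904, 5.0000)
after link 5: o_5 = (7.3660, -13.4904, 9.0000)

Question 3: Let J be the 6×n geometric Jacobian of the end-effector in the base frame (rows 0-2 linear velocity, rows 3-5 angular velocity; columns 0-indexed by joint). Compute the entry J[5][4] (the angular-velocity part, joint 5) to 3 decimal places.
1.000

axis z_4 = (0.0000,0.0000,1.0000); lever o_n−o_4 = (4.0000,0.0000,4.0000)
cross product → J_v[:, 4] = (0.0000,4.0000,0.0000)
J_ω[:, 4] = z_4
entry J[5][4] = 1.0000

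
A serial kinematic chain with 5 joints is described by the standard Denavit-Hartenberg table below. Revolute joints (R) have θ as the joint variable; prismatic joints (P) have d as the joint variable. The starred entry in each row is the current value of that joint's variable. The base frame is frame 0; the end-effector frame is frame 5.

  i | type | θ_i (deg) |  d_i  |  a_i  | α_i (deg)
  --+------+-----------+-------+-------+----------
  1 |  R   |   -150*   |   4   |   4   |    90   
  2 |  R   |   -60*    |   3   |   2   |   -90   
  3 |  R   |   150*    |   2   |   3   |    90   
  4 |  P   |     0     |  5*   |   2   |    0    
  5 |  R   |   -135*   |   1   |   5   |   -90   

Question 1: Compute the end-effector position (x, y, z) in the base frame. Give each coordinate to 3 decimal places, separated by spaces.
after link 1: o_1 = (-3.4641, -2.0000, 4.0000)
after link 2: o_2 = (-5.8301, 0.0981, 2.2679)
after link 3: o_3 = (-5.4551, -1.4175, 5.5179)
after link 4: o_4 = (-3.1226, -6.2255, 4.8529)
after link 5: o_5 = (-2.4641, -4.8041, 0.0005)

-2.464 -4.804 0.000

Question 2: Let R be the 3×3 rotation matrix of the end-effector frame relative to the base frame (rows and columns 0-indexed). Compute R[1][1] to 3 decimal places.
End-effector y-axis (col 1 of R) = (-0.2165,0.8750,0.4330)
R[1][1] = 0.8750

0.875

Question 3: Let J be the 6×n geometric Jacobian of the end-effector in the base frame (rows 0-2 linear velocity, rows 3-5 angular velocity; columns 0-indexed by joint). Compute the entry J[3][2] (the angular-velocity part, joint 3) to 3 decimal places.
axis z_2 = (-0.7500,-0.4330,0.5000); lever o_n−o_2 = (3.3660,-4.9022,-2.2675)
cross product → J_v[:, 2] = (3.4329,-0.0176,5.1341)
J_ω[:, 2] = z_2
entry J[3][2] = -0.7500

-0.750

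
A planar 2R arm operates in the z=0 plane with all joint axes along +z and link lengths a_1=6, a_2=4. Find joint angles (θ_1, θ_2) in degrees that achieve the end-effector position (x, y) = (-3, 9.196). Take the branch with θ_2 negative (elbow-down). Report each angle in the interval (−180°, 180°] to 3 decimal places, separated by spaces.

120.003 -30.007

cos θ_2 = (93.5664−6²−4²)/(2·6·4) = 0.8660; θ_2 = -30.0067° (elbow-down)
β = atan2(9.1960,-3.0000) = 108.0678°; ψ = atan2(-2.0004,9.4639) = -11.9351°
θ_1 = β − ψ = 120.0029°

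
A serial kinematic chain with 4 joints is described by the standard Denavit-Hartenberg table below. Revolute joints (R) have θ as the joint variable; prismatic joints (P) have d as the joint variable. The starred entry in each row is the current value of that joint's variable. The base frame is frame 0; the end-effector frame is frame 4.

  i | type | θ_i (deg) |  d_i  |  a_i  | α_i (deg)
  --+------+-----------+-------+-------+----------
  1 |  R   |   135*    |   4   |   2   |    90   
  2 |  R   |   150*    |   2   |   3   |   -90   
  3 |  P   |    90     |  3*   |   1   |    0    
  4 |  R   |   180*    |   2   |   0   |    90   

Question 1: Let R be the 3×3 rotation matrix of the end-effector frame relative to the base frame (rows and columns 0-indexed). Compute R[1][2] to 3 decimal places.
0.612

End-effector z-axis (col 2 of R) = (-0.6124,0.6124,-0.5000)
R[1][2] = 0.6124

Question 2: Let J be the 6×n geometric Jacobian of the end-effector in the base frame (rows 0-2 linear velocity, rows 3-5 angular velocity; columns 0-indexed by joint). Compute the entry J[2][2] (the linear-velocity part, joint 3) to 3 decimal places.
-0.866

prismatic axis z_2 = (0.3536,-0.3536,-0.8660)
J_v[:, 2] = z_2; J_ω[:, 2] = (0,0,0)
entry J[2][2] = -0.8660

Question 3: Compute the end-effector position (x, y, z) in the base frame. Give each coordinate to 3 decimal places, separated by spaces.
2.898 -1.484 1.170

after link 1: o_1 = (-1.4142, 1.4142, 4.0000)
after link 2: o_2 = (1.8371, 0.9913, 5.5000)
after link 3: o_3 = (2.1907, -0.7765, 2.9019)
after link 4: o_4 = (2.8978, -1.4836, 1.1699)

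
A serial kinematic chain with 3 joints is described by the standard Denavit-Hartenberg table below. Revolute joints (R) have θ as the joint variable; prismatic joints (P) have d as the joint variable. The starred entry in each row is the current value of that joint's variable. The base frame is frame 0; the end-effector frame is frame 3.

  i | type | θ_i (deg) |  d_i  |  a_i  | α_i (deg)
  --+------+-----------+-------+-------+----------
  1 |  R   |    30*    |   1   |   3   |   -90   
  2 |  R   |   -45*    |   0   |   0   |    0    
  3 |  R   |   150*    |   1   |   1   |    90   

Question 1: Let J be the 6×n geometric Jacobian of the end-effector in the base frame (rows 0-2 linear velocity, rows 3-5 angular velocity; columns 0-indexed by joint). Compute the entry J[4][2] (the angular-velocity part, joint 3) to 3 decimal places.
axis z_2 = (-0.5000,0.8660,0.0000); lever o_n−o_2 = (-0.7241,0.7366,-0.9659)
cross product → J_v[:, 2] = (-0.8365,-0.4830,0.2588)
J_ω[:, 2] = z_2
entry J[4][2] = 0.8660

0.866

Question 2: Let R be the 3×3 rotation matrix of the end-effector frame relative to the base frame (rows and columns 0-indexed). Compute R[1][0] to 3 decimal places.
End-effector x-axis (col 0 of R) = (-0.2241,-0.1294,-0.9659)
R[1][0] = -0.1294

-0.129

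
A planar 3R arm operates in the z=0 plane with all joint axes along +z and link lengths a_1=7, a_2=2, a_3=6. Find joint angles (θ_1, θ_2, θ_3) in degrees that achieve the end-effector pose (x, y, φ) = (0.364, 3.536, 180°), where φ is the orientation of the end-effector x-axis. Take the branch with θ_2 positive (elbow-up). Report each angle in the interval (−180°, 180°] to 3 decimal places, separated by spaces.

wrist centre = target − a_3·(cos φ, sin φ) = (6.3640, 3.5360)
cos θ_2 = (53.0038−7²−2²)/(2·7·2) = 0.0001; θ_2 = 89.9922° (elbow-up)
β = atan2(3.5360,6.3640) = 29.0577°; ψ = atan2(2.0000,7.0003) = 15.9448°
θ_1 = β − ψ = 13.1129°
θ_3 = φ − θ_1 − θ_2 = 76.8949° (wrapped to (-180°,180°])

13.113 89.992 76.895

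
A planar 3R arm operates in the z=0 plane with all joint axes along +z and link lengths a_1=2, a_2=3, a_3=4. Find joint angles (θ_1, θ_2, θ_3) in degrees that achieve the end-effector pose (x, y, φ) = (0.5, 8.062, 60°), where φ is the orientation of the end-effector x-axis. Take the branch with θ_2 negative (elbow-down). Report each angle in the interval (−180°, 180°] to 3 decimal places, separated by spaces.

wrist centre = target − a_3·(cos φ, sin φ) = (-1.5000, 4.5979)
cos θ_2 = (23.3907−2²−3²)/(2·2·3) = 0.8659; θ_2 = -30.0156° (elbow-down)
β = atan2(4.5979,-1.5000) = 108.0682°; ψ = atan2(-1.5007,4.5977) = -18.0770°
θ_1 = β − ψ = 126.1452°
θ_3 = φ − θ_1 − θ_2 = -36.1296° (wrapped to (-180°,180°])

126.145 -30.016 -36.130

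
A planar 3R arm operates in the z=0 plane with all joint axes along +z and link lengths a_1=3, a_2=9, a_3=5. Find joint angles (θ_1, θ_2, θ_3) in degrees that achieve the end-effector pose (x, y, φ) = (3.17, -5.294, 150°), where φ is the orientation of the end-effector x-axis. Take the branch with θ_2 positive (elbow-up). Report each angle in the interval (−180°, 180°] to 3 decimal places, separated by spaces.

-92.205 60.002 -177.797

wrist centre = target − a_3·(cos φ, sin φ) = (7.5001, -7.7940)
cos θ_2 = (116.9983−3²−9²)/(2·3·9) = 0.5000; θ_2 = 60.0020° (elbow-up)
β = atan2(-7.7940,7.5001) = -46.1008°; ψ = atan2(7.7944,7.4997) = 46.1038°
θ_1 = β − ψ = -92.2045°
θ_3 = φ − θ_1 − θ_2 = -177.7975° (wrapped to (-180°,180°])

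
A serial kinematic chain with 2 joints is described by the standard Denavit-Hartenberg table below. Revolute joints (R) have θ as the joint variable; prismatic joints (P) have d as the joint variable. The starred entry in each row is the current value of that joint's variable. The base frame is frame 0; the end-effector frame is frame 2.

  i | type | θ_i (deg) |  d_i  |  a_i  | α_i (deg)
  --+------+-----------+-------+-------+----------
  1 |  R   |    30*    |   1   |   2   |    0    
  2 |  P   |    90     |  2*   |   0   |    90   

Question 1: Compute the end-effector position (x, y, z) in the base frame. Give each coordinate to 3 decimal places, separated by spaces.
1.732 1.000 3.000

after link 1: o_1 = (1.7321, 1.0000, 1.0000)
after link 2: o_2 = (1.7321, 1.0000, 3.0000)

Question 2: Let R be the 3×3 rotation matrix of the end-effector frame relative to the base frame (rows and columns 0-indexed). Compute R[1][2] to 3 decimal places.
End-effector z-axis (col 2 of R) = (0.8660,0.5000,0.0000)
R[1][2] = 0.5000

0.500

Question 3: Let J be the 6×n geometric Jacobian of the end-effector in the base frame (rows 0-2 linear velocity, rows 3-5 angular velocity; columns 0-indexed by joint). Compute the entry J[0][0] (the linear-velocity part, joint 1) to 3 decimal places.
axis z_0 = ẑ; lever o_n−o_0 = (1.7321,1.0000,3.0000)
cross product → J_v[:, 0] = (-1.0000,1.7321,0.0000)
J_ω[:, 0] = z_0
entry J[0][0] = -1.0000

-1.000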